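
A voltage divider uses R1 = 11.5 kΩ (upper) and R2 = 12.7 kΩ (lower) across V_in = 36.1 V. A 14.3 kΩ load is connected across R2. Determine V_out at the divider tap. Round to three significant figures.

V_out ≈ 13.3 V

The load sits in parallel with R2, giving an effective lower resistance R2' = R2·R_L/(R2+R_L) = 6.726 kΩ.
Now apply the divider: V_out = 36.1 × 0.3690 = 13.32 V.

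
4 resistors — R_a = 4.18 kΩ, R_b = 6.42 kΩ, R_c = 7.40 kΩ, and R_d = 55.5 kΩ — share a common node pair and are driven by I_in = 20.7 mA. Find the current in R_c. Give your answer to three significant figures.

I ≈ 5.10 mA

Conductances: ΣG = 1/4.18 + 1/6.42 + 1/7.40 + 1/55.5 = 0.5482 (1/kΩ).
By the current-divider rule, I = I_in · G_k/ΣG = 20.7 × 0.2465 = 5.103 mA.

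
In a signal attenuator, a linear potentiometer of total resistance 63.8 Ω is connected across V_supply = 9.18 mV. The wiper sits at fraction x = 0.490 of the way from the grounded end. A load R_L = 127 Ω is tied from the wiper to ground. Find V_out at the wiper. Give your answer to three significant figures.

Lower segment x·R_p = 31.26 Ω; upper segment (1−x)·R_p = 32.54 Ω.
R_L loads the lower segment: effective lower R = 25.09 Ω.
Then V_out = V_supply · 25.09/(32.54 + 25.09) = 3.996 mV.
(Unloaded: V_out = x·V_supply = 4.50 mV.)

V_out ≈ 4.00 mV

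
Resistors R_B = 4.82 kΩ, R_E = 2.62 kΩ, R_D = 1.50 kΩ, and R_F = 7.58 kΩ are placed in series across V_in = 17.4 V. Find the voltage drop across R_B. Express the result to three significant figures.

V ≈ 5.08 V

Series total: ΣR = 4.82 + 2.62 + 1.50 + 7.58 = 16.52 kΩ.
V = V_in · R/ΣR = 17.4 × 0.2918 = 5.077 V.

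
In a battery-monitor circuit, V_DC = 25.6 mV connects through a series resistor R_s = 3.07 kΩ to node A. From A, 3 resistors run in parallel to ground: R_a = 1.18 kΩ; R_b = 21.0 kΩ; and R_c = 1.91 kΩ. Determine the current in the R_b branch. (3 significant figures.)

I ≈ 0.228 µA

Equivalent of the parallel group: R_p = 0.7049 kΩ.
V_A = 25.6 × 0.7049/3.775 = 4.780 mV.
I(R_b) = V_A / R_b = 4.780/21.0 = 0.2276 µA.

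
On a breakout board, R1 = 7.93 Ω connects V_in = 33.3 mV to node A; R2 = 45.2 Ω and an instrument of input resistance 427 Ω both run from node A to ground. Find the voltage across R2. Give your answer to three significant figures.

V_out ≈ 27.9 mV

First combine the lower leg with the load: R2 ‖ R_L = 40.87 Ω.
Voltage divider with the loaded lower leg: V_out = 33.3 × 40.87/(7.93 + 40.87) = 33.3 × 0.8375 = 27.89 mV.
(Unloaded it would be 28.3 mV; the load pulls it down.)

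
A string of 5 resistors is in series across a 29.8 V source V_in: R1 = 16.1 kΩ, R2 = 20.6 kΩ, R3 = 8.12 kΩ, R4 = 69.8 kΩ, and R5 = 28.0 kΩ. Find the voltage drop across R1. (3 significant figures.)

ΣR = 16.1 + 20.6 + 8.12 + 69.8 + 28.0 = 142.6 kΩ.
V = V_in · R/ΣR = 29.8 × 0.1129 = 3.364 V.

V ≈ 3.36 V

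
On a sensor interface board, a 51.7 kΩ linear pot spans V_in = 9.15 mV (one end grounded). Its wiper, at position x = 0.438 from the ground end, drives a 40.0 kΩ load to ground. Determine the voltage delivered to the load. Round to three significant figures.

V_out ≈ 3.04 mV

The pot divides into 29.06 kΩ above the wiper and 22.64 kΩ below.
(x·R_p) ‖ R_L = 14.46 kΩ.
Then V_out = V_in · 14.46/(29.06 + 14.46) = 3.040 mV.
(Unloaded: V_out = x·V_in = 4.01 mV.)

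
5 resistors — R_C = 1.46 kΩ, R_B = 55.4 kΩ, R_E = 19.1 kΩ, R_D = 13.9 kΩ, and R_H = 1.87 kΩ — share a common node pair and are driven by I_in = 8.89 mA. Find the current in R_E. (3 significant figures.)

I ≈ 0.342 mA

Total conductance ΣG = 1/1.46 + 1/55.4 + 1/19.1 + 1/13.9 + 1/1.87 = 1.362 (units of 1/kΩ).
R_E takes the fraction G_k/ΣG = 0.05236/1.362 = 0.03844, so I = 8.89 × 0.03844 = 0.3417 mA.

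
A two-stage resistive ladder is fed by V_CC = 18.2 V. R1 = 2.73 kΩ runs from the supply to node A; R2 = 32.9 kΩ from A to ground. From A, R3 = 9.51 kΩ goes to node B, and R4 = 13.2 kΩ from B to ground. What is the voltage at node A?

The second stage (R3 + R4 = 22.71 kΩ) loads node A in parallel with R2.
Effective lower resistance at A: R2 ‖ 22.71 = 13.44 kΩ.
V_A = 18.2 × 13.44/(2.73 + 13.44) = 15.13 V.

V_A ≈ 15.1 V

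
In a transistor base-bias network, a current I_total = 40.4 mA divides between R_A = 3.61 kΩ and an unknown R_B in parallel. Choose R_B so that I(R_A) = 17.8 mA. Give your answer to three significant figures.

Two-branch current divider: I_A = I_total · R_B/(R_A + R_B).
With f = 0.4406, R_B = R_A · f/(1−f) = 3.61 × 0.7876 = 2.843 kΩ.

R_B ≈ 2.84 kΩ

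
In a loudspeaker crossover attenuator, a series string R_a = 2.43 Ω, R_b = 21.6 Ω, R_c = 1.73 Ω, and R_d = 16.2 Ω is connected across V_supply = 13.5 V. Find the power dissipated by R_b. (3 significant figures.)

P ≈ 2.24 W

ΣR = 41.96 Ω → I = 13.5/41.96 = 0.3217 A.
V(R_b) = I·R = 6.949 V; P = V·I = 6.949 × 0.3217 = 2.236 W.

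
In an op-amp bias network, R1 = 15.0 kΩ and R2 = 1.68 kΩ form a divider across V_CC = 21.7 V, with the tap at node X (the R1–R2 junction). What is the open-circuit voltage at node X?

Open-circuit (no load on X): V_th = V_CC · R2/(R1 + R2) = 21.7 × 1.68/(15.00 + 1.68) = 2.186 V.

V_th ≈ 2.19 V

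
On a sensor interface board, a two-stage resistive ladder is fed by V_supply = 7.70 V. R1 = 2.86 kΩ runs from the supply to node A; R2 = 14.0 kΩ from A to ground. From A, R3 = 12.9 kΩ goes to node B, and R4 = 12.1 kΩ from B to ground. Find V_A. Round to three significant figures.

V_A ≈ 5.84 V

The second stage (R3 + R4 = 25.00 kΩ) loads node A in parallel with R2.
Effective lower resistance at A: R2 ‖ 25.00 = 8.974 kΩ.
First divider: V_A = V_supply · 8.974/(2.86 + 8.974) = 5.839 V.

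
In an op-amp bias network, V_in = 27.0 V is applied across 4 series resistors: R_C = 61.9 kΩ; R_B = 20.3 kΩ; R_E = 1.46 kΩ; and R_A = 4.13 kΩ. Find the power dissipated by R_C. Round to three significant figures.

ΣR = 87.79 kΩ → I = 27.0/87.79 = 0.3076 mA.
P = I²R = 0.09459 × 61.9 = 5.855 mW.

P ≈ 5.86 mW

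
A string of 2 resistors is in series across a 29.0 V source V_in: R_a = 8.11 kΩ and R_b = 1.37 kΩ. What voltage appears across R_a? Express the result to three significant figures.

V ≈ 24.8 V

Total series resistance ΣR = 8.11 + 1.37 = 9.480 kΩ.
V = V_in · R/ΣR = 29.0 × 0.8555 = 24.81 V.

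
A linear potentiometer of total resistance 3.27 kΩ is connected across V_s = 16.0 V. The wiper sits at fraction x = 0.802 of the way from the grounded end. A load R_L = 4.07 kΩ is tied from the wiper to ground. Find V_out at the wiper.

Lower segment x·R_p = 2.623 kΩ; upper segment (1−x)·R_p = 0.6475 kΩ.
(x·R_p) ‖ R_L = 1.595 kΩ.
V_out = 16.0 × 1.595/(0.6475 + 1.595) = 11.38 V.

V_out ≈ 11.4 V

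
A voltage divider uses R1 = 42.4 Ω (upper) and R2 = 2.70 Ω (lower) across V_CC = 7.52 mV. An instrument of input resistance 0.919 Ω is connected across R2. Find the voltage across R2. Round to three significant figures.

V_out ≈ 0.120 mV

First combine the lower leg with the load: R2 ‖ R_L = 0.6856 Ω.
Then V_out = V_CC · R2'/(R1 + R2') = 7.52 × 0.6856/43.09 = 0.1197 mV.
(Unloaded it would be 0.450 mV; the load pulls it down.)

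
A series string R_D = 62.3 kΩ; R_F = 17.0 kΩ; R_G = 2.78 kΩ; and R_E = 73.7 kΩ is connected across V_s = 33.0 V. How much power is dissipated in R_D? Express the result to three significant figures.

P ≈ 2.80 mW

The common current is I = 33.0/155.8 = 0.2118 mA.
V(R_D) = I·R = 13.20 V; P = V·I = 13.20 × 0.2118 = 2.796 mW.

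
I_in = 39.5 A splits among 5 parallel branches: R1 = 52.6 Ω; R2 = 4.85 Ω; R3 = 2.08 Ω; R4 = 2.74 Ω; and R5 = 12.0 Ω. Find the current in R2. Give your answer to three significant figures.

ΣG = 1/52.6 + 1/4.85 + 1/2.08 + 1/2.74 + 1/12.0 = 1.154.
R2 takes the fraction G_k/ΣG = 0.2062/1.154 = 0.1786, so I = 39.5 × 0.1786 = 7.056 A.

I ≈ 7.06 A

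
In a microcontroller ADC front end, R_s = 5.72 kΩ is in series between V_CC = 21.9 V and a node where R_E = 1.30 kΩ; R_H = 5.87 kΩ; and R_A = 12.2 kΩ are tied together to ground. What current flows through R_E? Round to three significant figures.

I ≈ 2.46 mA

Parallel bank: R_p = 1/(1/1.30 + 1/5.87 + 1/12.2) = 0.9789 kΩ.
V_A by voltage divider: V_A = 21.9 × 0.9789/(5.72 + 0.9789) = 3.200 V.
Branch current I = V_A/R_E = 3.200/1.30 = 2.462 mA.
(Check via current divider: I_total = 3.269 mA; share G_k/ΣG = 0.7530 → same result.)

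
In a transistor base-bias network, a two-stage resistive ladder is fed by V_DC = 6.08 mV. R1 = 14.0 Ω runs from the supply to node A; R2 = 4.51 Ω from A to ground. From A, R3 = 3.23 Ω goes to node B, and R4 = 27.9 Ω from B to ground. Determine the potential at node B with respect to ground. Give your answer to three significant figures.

V_B ≈ 1.20 mV

Node A sees R2 in parallel with the series input of stage 2, R3 + R4 = 31.13 Ω.
Effective lower resistance at A: R2 ‖ 31.13 = 3.939 Ω.
So V_A = 6.08 × 0.2196 = 1.335 mV.
Stage 2 is unloaded, so V_B = V_A · R4/(R3+R4) = 1.335 × 27.9/31.13 = 1.197 mV.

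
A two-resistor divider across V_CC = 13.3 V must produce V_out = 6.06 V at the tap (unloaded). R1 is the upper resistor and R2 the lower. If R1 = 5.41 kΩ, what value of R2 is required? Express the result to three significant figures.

R2 ≈ 4.53 kΩ

The divider ratio is R2/(R1+R2) = 6.06/13.3 = 0.4556.
Rearranging, R2 = R1·k/(1−k) = 5.41 × 0.8370 = 4.528 kΩ.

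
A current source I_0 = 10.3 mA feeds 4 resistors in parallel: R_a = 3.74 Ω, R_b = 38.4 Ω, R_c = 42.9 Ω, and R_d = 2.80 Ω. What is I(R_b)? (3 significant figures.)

I ≈ 0.398 mA

ΣG = 1/3.74 + 1/38.4 + 1/42.9 + 1/2.80 = 0.6739.
Current divider: I(R_b) = I_0 · G_k/ΣG = 10.3 × (0.02604/0.6739) = 10.3 × 0.03864 = 0.3980 mA.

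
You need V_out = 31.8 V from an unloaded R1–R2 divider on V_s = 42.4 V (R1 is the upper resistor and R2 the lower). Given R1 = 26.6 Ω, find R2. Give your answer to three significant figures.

V_out/V_s = R2/(R1+R2) = 0.7500.
Rearranging, R2 = R1·k/(1−k) = 26.6 × 3.000 = 79.80 Ω.

R2 ≈ 79.8 Ω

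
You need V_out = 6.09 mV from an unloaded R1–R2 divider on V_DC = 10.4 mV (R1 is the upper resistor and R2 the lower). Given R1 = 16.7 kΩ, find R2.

Required fraction k = V_out/V_DC = 0.5856.
R2 = R1 · 0.5856/(1 − 0.5856) = 23.60 kΩ.

R2 ≈ 23.6 kΩ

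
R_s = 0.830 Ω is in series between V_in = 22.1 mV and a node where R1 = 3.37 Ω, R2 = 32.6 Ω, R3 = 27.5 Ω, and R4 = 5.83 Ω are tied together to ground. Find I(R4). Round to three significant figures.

I ≈ 2.62 mA

Parallel bank: R_p = 1/(1/3.37 + 1/32.6 + 1/27.5 + 1/5.83) = 1.868 Ω.
V_A = 22.1 × 1.868/2.698 = 15.30 mV.
Branch current I = V_A/R4 = 15.30/5.83 = 2.625 mA.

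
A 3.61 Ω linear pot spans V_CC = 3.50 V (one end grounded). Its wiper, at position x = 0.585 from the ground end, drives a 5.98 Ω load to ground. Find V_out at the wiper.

The pot divides into 1.498 Ω above the wiper and 2.112 Ω below.
R_L loads the lower segment: effective lower R = 1.561 Ω.
V_out = 3.50 × 1.561/(1.498 + 1.561) = 1.786 V.

V_out ≈ 1.79 V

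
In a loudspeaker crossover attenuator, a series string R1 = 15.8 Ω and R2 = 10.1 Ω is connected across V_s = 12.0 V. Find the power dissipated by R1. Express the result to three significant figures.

P ≈ 3.39 W

ΣR = 25.90 Ω → I = 12.0/25.90 = 0.4633 A.
P = I²R = 0.2147 × 15.8 = 3.392 W.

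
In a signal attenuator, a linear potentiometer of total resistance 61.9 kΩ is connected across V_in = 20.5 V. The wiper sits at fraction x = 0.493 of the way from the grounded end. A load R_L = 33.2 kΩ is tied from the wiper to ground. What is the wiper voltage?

V_out ≈ 6.89 V

Split the track: R_lower = x·R_p = 30.52 kΩ, R_upper = (1−x)·R_p = 31.38 kΩ.
Lower segment in parallel with the load: 30.52 ‖ 33.2 = 15.90 kΩ.
Then V_out = V_in · 15.90/(31.38 + 15.90) = 6.894 V.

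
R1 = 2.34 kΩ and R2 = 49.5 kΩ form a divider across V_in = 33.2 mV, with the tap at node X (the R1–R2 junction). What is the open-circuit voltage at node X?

V_th ≈ 31.7 mV

With X open, the divider is unloaded: V_th = 33.2 × 49.5/51.84 = 31.70 mV.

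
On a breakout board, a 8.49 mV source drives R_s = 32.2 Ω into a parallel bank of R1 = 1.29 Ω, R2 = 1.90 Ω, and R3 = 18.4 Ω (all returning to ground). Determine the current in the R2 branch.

Parallel bank: R_p = 1/(1/1.29 + 1/1.90 + 1/18.4) = 0.7375 Ω.
V_A by voltage divider: V_A = 8.49 × 0.7375/(32.2 + 0.7375) = 0.1901 mV.
Branch current I = V_A/R2 = 0.1901/1.90 = 0.1001 mA.

I ≈ 0.100 mA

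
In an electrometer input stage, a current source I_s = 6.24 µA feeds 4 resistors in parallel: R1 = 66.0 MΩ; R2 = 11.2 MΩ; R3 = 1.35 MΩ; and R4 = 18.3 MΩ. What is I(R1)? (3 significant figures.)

I ≈ 0.105 µA

ΣG = 1/66.0 + 1/11.2 + 1/1.35 + 1/18.3 = 0.8998.
By the current-divider rule, I = I_s · G_k/ΣG = 6.24 × 0.01684 = 0.1051 µA.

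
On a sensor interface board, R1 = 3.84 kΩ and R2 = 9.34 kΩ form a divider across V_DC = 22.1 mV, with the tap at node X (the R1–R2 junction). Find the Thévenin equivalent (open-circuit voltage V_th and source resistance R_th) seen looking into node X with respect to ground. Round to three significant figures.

V_th is the unloaded tap voltage: V_DC · R2/(R1+R2) = 22.1 × 0.7086 = 15.66 mV.
With V_DC suppressed (replaced by a short), R_th = R1 ‖ R2 = (3.840 × 9.34)/(3.840 + 9.34) = 2.721 kΩ.

V_th ≈ 15.7 mV, R_th ≈ 2.72 kΩ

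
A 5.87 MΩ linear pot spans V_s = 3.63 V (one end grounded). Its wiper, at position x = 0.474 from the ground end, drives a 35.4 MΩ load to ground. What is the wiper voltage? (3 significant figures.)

Split the track: R_lower = x·R_p = 2.782 MΩ, R_upper = (1−x)·R_p = 3.088 MΩ.
R_L loads the lower segment: effective lower R = 2.580 MΩ.
Then V_out = V_s · 2.580/(3.088 + 2.580) = 1.652 V.
(Unloaded: V_out = x·V_s = 1.72 V.)

V_out ≈ 1.65 V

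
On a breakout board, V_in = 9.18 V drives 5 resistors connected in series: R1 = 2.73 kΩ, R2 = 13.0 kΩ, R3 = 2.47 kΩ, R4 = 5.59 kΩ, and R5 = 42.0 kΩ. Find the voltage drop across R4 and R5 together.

Total series resistance ΣR = 2.73 + 13.0 + 2.47 + 5.59 + 42.0 = 65.79 kΩ.
R_{R4..R5} = 5.59 + 42.0 = 47.59 kΩ.
By the voltage-divider rule, V = 9.18 × 47.59/65.79 = 6.640 V.

V ≈ 6.64 V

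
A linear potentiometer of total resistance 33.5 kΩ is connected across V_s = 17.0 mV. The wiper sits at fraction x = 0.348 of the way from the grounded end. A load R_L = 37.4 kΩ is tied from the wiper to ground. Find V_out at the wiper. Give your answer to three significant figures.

Lower segment x·R_p = 11.66 kΩ; upper segment (1−x)·R_p = 21.84 kΩ.
R_L loads the lower segment: effective lower R = 8.888 kΩ.
Then V_out = V_s · 8.888/(21.84 + 8.888) = 4.917 mV.
(Unloaded: V_out = x·V_s = 5.92 mV.)

V_out ≈ 4.92 mV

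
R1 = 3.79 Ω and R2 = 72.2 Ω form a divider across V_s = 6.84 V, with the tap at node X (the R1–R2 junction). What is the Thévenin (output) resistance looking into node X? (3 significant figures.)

Zeroing V_s shorts the top of R1 to ground, so R_th = R1 ‖ R2 = 3.601 Ω.

R_th ≈ 3.60 Ω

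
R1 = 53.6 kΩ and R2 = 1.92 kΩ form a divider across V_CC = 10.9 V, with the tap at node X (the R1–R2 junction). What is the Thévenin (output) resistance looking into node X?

Looking into X with the source shorted: R_th = R1·R2/(R1+R2) = 53.60 × 1.92/55.52 = 1.854 kΩ.

R_th ≈ 1.85 kΩ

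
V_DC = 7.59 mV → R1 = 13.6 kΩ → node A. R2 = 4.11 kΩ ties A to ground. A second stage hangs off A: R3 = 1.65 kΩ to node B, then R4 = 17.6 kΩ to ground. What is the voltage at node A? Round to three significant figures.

Looking into the second stage from A: R3 + R4 = 19.25 kΩ appears in parallel with R2.
R2 ‖ (R3+R4) = 3.387 kΩ.
V_A = 7.59 × 3.387/(13.6 + 3.387) = 1.513 mV.

V_A ≈ 1.51 mV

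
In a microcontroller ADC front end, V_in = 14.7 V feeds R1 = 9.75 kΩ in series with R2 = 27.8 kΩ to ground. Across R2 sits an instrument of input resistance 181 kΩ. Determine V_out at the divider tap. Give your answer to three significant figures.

First combine the lower leg with the load: R2 ‖ R_L = 24.10 kΩ.
Now apply the divider: V_out = 14.7 × 0.7120 = 10.47 V.
(Unloaded it would be 10.9 V; the load pulls it down.)

V_out ≈ 10.5 V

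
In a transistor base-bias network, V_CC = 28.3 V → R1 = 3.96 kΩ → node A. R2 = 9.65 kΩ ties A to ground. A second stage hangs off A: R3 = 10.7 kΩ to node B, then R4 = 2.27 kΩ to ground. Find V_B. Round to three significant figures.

V_B ≈ 2.89 V

Looking into the second stage from A: R3 + R4 = 12.97 kΩ appears in parallel with R2.
R2 ‖ (R3+R4) = 5.533 kΩ.
V_A = 28.3 × 5.533/(3.96 + 5.533) = 16.49 V.
V_B = V_A × 0.1750 = 2.887 V.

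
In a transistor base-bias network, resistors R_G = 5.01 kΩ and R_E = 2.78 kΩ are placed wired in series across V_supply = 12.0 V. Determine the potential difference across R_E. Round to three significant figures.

ΣR = 5.01 + 2.78 = 7.790 kΩ.
Voltage divider: V = V_supply · (2.780 / 7.790) = 12.0 × 0.3569 = 4.282 V.

V ≈ 4.28 V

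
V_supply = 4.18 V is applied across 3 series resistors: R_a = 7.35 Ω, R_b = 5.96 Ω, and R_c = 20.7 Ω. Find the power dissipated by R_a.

P ≈ 0.111 W

Series current I = V_supply/ΣR = 4.18/34.01 = 0.1229 A.
P(R_a) = I²·R_a = (0.1229)² × 7.35 = 0.1110 W.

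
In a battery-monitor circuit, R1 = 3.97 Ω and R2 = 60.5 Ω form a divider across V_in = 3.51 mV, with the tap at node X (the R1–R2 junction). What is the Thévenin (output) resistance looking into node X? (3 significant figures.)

Zeroing V_in shorts the top of R1 to ground, so R_th = R1 ‖ R2 = 3.726 Ω.

R_th ≈ 3.73 Ω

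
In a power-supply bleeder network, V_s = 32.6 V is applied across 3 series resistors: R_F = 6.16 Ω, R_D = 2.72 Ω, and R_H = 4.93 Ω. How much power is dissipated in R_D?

P ≈ 15.2 W

ΣR = 13.81 Ω → I = 32.6/13.81 = 2.361 A.
P = I²R = 5.572 × 2.72 = 15.16 W.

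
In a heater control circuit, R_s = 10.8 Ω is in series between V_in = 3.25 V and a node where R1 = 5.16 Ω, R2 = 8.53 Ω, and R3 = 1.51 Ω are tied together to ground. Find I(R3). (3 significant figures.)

I ≈ 0.187 A

Combine the parallel branches: R_p = (1/5.16 + 1/8.53 + 1/1.51)⁻¹ = 1.027 Ω.
Node voltage V_A = V_in · R_p/(R_s + R_p) = 3.25 × 0.08687 = 0.2823 V.
I(R3) = V_A / R3 = 0.2823/1.51 = 0.1870 A.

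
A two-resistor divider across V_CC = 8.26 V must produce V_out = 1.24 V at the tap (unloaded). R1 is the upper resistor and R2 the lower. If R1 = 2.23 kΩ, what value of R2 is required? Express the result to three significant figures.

Required fraction k = V_out/V_CC = 0.1501.
R2 = R1 · 0.1501/(1 − 0.1501) = 0.3939 kΩ.

R2 ≈ 0.394 kΩ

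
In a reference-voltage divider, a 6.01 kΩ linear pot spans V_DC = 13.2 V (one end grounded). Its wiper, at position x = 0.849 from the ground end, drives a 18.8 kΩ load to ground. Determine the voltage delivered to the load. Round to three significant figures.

V_out ≈ 10.8 V

The pot divides into 0.9075 kΩ above the wiper and 5.102 kΩ below.
R_L loads the lower segment: effective lower R = 4.013 kΩ.
Loaded-divider output: V_out = 13.2 × 0.8156 = 10.77 V.
(Unloaded: V_out = x·V_DC = 11.2 V.)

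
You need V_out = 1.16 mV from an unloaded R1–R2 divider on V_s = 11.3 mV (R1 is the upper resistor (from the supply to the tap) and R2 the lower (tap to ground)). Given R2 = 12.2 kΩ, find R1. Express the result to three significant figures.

R1 ≈ 107 kΩ

Required fraction k = V_out/V_s = 0.1027.
R1 = R2·(1/k − 1) = 12.2 × 8.741 = 106.6 kΩ.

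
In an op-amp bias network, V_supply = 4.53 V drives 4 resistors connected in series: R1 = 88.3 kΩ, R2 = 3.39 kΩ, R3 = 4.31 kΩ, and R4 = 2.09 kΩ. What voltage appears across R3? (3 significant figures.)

V ≈ 0.199 V

Total series resistance ΣR = 88.3 + 3.39 + 4.31 + 2.09 = 98.09 kΩ.
Voltage divider: V = V_supply · (4.310 / 98.09) = 4.53 × 0.04394 = 0.1990 V.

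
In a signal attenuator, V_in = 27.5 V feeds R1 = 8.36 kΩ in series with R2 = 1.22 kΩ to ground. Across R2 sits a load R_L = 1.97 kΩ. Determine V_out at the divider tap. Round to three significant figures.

The load sits in parallel with R2, giving an effective lower resistance R2' = R2·R_L/(R2+R_L) = 0.7534 kΩ.
Voltage divider with the loaded lower leg: V_out = 27.5 × 0.7534/(8.36 + 0.7534) = 27.5 × 0.08267 = 2.273 V.

V_out ≈ 2.27 V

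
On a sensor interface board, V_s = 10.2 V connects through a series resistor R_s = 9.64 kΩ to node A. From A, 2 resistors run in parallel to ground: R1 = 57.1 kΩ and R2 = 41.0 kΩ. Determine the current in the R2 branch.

I ≈ 0.177 mA

Combine the parallel branches: R_p = (1/57.1 + 1/41.0)⁻¹ = 23.86 kΩ.
Node voltage V_A = V_s · R_p/(R_s + R_p) = 10.2 × 0.7123 = 7.265 V.
Branch current I = V_A/R2 = 7.265/41.0 = 0.1772 mA.
(Equivalently: I_total = 0.3044 mA, then current-divider fraction G_k/ΣG = 0.5821.)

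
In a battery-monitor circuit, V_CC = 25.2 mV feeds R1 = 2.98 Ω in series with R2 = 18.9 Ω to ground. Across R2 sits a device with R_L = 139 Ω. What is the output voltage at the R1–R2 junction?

R2 ‖ R_L = (18.9 × 139)/(18.9 + 139) = 16.64 Ω.
Now apply the divider: V_out = 25.2 × 0.8481 = 21.37 mV.
(Unloaded it would be 21.8 mV; the load pulls it down.)

V_out ≈ 21.4 mV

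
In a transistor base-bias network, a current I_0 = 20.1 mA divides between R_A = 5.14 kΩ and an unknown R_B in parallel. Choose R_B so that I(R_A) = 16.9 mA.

In a two-way split, I_A/I_0 = R_B/(R_A + R_B).
With f = 0.8408, R_B = R_A · f/(1−f) = 5.14 × 5.281 = 27.15 kΩ.

R_B ≈ 27.1 kΩ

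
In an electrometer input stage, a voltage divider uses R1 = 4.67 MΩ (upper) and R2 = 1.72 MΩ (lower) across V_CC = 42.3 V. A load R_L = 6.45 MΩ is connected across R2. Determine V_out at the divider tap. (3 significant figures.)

V_out ≈ 9.53 V

R2 ‖ R_L = (1.72 × 6.45)/(1.72 + 6.45) = 1.358 MΩ.
Now apply the divider: V_out = 42.3 × 0.2253 = 9.529 V.
(Unloaded it would be 11.4 V; the load pulls it down.)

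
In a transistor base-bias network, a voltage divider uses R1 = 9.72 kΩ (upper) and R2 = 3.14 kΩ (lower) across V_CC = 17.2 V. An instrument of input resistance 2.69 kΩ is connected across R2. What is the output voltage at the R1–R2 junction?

The load sits in parallel with R2, giving an effective lower resistance R2' = R2·R_L/(R2+R_L) = 1.449 kΩ.
Then V_out = V_CC · R2'/(R1 + R2') = 17.2 × 1.449/11.17 = 2.231 V.

V_out ≈ 2.23 V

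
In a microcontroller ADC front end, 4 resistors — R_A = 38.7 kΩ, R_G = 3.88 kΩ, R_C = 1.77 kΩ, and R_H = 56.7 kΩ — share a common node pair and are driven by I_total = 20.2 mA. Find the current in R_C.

ΣG = 1/38.7 + 1/3.88 + 1/1.77 + 1/56.7 = 0.8662.
R_C takes the fraction G_k/ΣG = 0.5650/0.8662 = 0.6523, so I = 20.2 × 0.6523 = 13.18 mA.

I ≈ 13.2 mA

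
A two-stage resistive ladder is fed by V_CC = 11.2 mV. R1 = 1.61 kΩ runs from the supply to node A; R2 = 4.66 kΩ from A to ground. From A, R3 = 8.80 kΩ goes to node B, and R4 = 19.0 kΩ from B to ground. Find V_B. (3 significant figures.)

Looking into the second stage from A: R3 + R4 = 27.80 kΩ appears in parallel with R2.
R2 ‖ (R3+R4) = 3.991 kΩ.
V_A = 11.2 × 3.991/(1.61 + 3.991) = 7.981 mV.
V_B = V_A × 0.6835 = 5.454 mV.

V_B ≈ 5.45 mV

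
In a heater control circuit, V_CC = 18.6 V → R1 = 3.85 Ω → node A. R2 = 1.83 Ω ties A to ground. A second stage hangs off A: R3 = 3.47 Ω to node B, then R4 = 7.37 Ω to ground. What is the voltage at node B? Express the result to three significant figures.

The second stage (R3 + R4 = 10.84 Ω) loads node A in parallel with R2.
R2 ‖ (R3+R4) = 1.566 Ω.
V_A = 18.6 × 1.566/(3.85 + 1.566) = 5.377 V.
V_B = V_A × 0.6799 = 3.656 V.

V_B ≈ 3.66 V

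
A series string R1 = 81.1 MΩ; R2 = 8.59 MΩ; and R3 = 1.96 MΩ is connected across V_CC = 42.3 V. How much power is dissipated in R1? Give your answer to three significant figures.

P ≈ 17.3 µW

ΣR = 91.65 MΩ → I = 42.3/91.65 = 0.4615 µA.
V(R1) = I·R = 37.43 V; P = V·I = 37.43 × 0.4615 = 17.28 µW.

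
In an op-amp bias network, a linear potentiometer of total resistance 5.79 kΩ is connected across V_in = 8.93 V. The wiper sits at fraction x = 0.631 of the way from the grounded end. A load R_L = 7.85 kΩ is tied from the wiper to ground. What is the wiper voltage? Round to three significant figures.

V_out ≈ 4.81 V

Split the track: R_lower = x·R_p = 3.653 kΩ, R_upper = (1−x)·R_p = 2.137 kΩ.
R_L loads the lower segment: effective lower R = 2.493 kΩ.
Then V_out = V_in · 2.493/(2.137 + 2.493) = 4.809 V.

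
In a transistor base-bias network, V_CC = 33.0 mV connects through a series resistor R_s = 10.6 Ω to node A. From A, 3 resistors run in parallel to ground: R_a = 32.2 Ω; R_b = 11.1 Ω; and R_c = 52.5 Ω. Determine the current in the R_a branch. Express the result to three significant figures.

I ≈ 0.412 mA

Equivalent of the parallel group: R_p = 7.133 Ω.
V_A by voltage divider: V_A = 33.0 × 7.133/(10.6 + 7.133) = 13.27 mV.
Branch current I = V_A/R_a = 13.27/32.2 = 0.4122 mA.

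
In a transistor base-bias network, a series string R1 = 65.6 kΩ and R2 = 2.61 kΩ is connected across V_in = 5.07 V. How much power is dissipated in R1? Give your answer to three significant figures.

P ≈ 0.362 mW

The common current is I = 5.07/68.21 = 0.07433 mA.
P = I²R = 0.005525 × 65.6 = 0.3624 mW.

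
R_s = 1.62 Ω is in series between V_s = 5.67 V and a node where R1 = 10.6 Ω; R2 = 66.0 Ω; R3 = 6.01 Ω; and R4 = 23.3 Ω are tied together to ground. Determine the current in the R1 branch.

Parallel bank: R_p = 1/(1/10.6 + 1/66.0 + 1/6.01 + 1/23.3) = 3.137 Ω.
V_A by voltage divider: V_A = 5.67 × 3.137/(1.62 + 3.137) = 3.739 V.
I(R1) = V_A / R1 = 3.739/10.6 = 0.3527 A.
(Equivalently: I_total = 1.192 A, then current-divider fraction G_k/ΣG = 0.2959.)

I ≈ 0.353 A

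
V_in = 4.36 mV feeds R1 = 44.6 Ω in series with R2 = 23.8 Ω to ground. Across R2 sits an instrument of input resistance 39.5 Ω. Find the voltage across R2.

V_out ≈ 1.09 mV

R2 ‖ R_L = (23.8 × 39.5)/(23.8 + 39.5) = 14.85 Ω.
Voltage divider with the loaded lower leg: V_out = 4.36 × 14.85/(44.6 + 14.85) = 4.36 × 0.2498 = 1.089 mV.
(Unloaded it would be 1.52 mV; the load pulls it down.)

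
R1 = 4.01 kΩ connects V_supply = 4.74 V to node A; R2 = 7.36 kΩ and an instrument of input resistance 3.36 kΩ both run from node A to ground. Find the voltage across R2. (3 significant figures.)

V_out ≈ 1.73 V

R2 ‖ R_L = (7.36 × 3.36)/(7.36 + 3.36) = 2.307 kΩ.
Voltage divider with the loaded lower leg: V_out = 4.74 × 2.307/(4.01 + 2.307) = 4.74 × 0.3652 = 1.731 V.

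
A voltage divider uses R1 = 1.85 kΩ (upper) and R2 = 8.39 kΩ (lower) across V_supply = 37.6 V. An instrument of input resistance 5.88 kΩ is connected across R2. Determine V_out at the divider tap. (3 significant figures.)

V_out ≈ 24.5 V

The load sits in parallel with R2, giving an effective lower resistance R2' = R2·R_L/(R2+R_L) = 3.457 kΩ.
Now apply the divider: V_out = 37.6 × 0.6514 = 24.49 V.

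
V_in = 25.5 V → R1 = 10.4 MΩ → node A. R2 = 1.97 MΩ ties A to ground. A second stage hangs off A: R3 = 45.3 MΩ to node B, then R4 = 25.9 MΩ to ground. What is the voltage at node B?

V_B ≈ 1.44 V

Node A sees R2 in parallel with the series input of stage 2, R3 + R4 = 71.20 MΩ.
R2 ‖ (R3+R4) = 1.917 MΩ.
First divider: V_A = V_in · 1.917/(10.4 + 1.917) = 3.969 V.
V_B = V_A × 0.3638 = 1.444 V.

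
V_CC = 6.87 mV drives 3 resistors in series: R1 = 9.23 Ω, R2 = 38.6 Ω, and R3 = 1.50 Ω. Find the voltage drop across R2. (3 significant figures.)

Series total: ΣR = 9.23 + 38.6 + 1.50 = 49.33 Ω.
V = V_CC · R/ΣR = 6.87 × 0.7825 = 5.376 mV.

V ≈ 5.38 mV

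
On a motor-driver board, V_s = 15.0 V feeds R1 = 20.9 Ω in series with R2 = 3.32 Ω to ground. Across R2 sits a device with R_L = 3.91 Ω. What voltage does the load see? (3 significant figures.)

V_out ≈ 1.19 V

R2 ‖ R_L = (3.32 × 3.91)/(3.32 + 3.91) = 1.795 Ω.
Now apply the divider: V_out = 15.0 × 0.07911 = 1.187 V.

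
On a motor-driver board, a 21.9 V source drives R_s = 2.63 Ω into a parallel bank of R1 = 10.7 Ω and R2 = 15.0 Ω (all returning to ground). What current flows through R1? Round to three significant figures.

Combine the parallel branches: R_p = (1/10.7 + 1/15.0)⁻¹ = 6.245 Ω.
V_A by voltage divider: V_A = 21.9 × 6.245/(2.63 + 6.245) = 15.41 V.
I(R1) = V_A / R1 = 15.41/10.7 = 1.440 A.

I ≈ 1.44 A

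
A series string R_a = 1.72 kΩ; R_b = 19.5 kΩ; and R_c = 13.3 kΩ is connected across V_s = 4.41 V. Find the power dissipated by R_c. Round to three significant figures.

Series current I = V_s/ΣR = 4.41/34.52 = 0.1278 mA.
P = I²R = 0.01632 × 13.3 = 0.2171 mW.

P ≈ 0.217 mW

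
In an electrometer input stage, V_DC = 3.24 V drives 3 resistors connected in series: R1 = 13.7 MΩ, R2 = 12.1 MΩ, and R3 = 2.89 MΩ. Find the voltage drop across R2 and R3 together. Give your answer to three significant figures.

V ≈ 1.69 V

ΣR = 13.7 + 12.1 + 2.89 = 28.69 MΩ.
R_{R2..R3} = 12.1 + 2.89 = 14.99 MΩ.
By the voltage-divider rule, V = 3.24 × 14.99/28.69 = 1.693 V.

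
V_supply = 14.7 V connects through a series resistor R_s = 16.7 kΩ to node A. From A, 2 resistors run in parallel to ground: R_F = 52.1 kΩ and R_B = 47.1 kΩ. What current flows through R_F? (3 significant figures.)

Parallel bank: R_p = 1/(1/52.1 + 1/47.1) = 24.74 kΩ.
V_A = 14.7 × 24.74/41.44 = 8.776 V.
Branch current I = V_A/R_F = 8.776/52.1 = 0.1684 mA.

I ≈ 0.168 mA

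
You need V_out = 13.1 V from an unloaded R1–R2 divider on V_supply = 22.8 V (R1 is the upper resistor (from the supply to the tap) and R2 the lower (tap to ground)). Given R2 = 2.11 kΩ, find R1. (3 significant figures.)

The divider ratio is R2/(R1+R2) = 13.1/22.8 = 0.5746.
R1 = R2·(1/k − 1) = 2.11 × 0.7405 = 1.562 kΩ.

R1 ≈ 1.56 kΩ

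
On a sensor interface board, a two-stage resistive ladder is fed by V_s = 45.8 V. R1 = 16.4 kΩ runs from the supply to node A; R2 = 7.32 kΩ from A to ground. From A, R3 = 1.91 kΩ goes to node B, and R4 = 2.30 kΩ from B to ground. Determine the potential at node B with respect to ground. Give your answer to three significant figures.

V_B ≈ 3.51 V

The second stage (R3 + R4 = 4.210 kΩ) loads node A in parallel with R2.
Effective lower resistance at A: R2 ‖ 4.210 = 2.673 kΩ.
First divider: V_A = V_s · 2.673/(16.4 + 2.673) = 6.418 V.
Then the unloaded second divider: V_B = V_A × R4/(R3+R4) = 6.418 × 0.5463 = 3.506 V.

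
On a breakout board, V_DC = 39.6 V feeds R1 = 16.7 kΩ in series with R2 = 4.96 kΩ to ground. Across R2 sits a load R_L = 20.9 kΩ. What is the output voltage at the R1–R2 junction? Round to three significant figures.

V_out ≈ 7.67 V

The load sits in parallel with R2, giving an effective lower resistance R2' = R2·R_L/(R2+R_L) = 4.009 kΩ.
Now apply the divider: V_out = 39.6 × 0.1936 = 7.666 V.
(Unloaded it would be 9.07 V; the load pulls it down.)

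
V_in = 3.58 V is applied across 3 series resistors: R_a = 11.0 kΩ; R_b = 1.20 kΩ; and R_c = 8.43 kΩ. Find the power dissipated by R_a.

P ≈ 0.331 mW

The common current is I = 3.58/20.63 = 0.1735 mA.
V(R_a) = I·R = 1.909 V; P = V·I = 1.909 × 0.1735 = 0.3313 mW.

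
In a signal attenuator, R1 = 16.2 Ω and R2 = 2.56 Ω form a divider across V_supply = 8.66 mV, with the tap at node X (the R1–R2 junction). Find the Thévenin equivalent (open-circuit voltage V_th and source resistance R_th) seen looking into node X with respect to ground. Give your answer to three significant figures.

With X open, the divider is unloaded: V_th = 8.66 × 2.56/18.76 = 1.182 mV.
Looking into X with the source shorted: R_th = R1·R2/(R1+R2) = 16.20 × 2.56/18.76 = 2.211 Ω.

V_th ≈ 1.18 mV, R_th ≈ 2.21 Ω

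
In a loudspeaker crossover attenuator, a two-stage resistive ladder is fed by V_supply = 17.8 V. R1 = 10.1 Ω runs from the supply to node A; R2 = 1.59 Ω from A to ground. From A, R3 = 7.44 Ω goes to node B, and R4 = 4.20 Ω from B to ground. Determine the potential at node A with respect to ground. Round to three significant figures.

V_A ≈ 2.17 V

Looking into the second stage from A: R3 + R4 = 11.64 Ω appears in parallel with R2.
Effective lower resistance at A: R2 ‖ 11.64 = 1.399 Ω.
V_A = 17.8 × 1.399/(10.1 + 1.399) = 2.165 V.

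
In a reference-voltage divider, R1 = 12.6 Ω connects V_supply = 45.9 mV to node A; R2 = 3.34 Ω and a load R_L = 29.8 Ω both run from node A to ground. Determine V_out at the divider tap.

V_out ≈ 8.83 mV

First combine the lower leg with the load: R2 ‖ R_L = 3.003 Ω.
Then V_out = V_supply · R2'/(R1 + R2') = 45.9 × 3.003/15.60 = 8.835 mV.
(Unloaded it would be 9.62 mV; the load pulls it down.)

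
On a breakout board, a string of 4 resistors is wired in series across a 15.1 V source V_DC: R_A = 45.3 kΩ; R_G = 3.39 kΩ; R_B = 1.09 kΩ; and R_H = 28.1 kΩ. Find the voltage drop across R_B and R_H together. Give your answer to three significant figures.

ΣR = 45.3 + 3.39 + 1.09 + 28.1 = 77.88 kΩ.
R_{R_B..R_H} = 1.09 + 28.1 = 29.19 kΩ.
By the voltage-divider rule, V = 15.1 × 29.19/77.88 = 5.660 V.

V ≈ 5.66 V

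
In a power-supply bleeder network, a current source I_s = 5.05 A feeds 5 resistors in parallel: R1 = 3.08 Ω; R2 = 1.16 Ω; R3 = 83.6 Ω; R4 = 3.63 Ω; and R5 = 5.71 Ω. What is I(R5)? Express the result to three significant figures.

ΣG = 1/3.08 + 1/1.16 + 1/83.6 + 1/3.63 + 1/5.71 = 1.649.
Current divider: I(R5) = I_s · G_k/ΣG = 5.05 × (0.1751/1.649) = 5.05 × 0.1062 = 0.5362 A.

I ≈ 0.536 A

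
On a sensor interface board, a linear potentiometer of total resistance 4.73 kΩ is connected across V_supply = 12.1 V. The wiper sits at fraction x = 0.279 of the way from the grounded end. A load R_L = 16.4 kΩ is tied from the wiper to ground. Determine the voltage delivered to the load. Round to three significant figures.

Lower segment x·R_p = 1.320 kΩ; upper segment (1−x)·R_p = 3.410 kΩ.
(x·R_p) ‖ R_L = 1.221 kΩ.
V_out = 12.1 × 1.221/(3.410 + 1.221) = 3.191 V.

V_out ≈ 3.19 V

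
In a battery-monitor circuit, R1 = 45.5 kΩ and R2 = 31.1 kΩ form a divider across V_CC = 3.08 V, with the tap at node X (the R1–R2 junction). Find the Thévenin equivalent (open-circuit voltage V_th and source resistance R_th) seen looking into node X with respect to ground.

With X open, the divider is unloaded: V_th = 3.08 × 31.1/76.60 = 1.250 V.
Looking into X with the source shorted: R_th = R1·R2/(R1+R2) = 45.50 × 31.1/76.60 = 18.47 kΩ.

V_th ≈ 1.25 V, R_th ≈ 18.5 kΩ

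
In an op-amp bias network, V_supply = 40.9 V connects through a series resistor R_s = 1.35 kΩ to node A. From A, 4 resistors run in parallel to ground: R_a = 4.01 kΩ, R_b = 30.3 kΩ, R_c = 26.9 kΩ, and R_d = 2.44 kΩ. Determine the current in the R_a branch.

Parallel bank: R_p = 1/(1/4.01 + 1/30.3 + 1/26.9 + 1/2.44) = 1.371 kΩ.
Node voltage V_A = V_supply · R_p/(R_s + R_p) = 40.9 × 0.5039 = 20.61 V.
I(R_a) = V_A / R_a = 20.61/4.01 = 5.139 mA.

I ≈ 5.14 mA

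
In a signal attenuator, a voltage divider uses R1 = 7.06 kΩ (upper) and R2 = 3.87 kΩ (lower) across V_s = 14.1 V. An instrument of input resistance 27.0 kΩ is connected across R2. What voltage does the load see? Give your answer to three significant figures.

V_out ≈ 4.57 V

First combine the lower leg with the load: R2 ‖ R_L = 3.385 kΩ.
Voltage divider with the loaded lower leg: V_out = 14.1 × 3.385/(7.06 + 3.385) = 14.1 × 0.3241 = 4.569 V.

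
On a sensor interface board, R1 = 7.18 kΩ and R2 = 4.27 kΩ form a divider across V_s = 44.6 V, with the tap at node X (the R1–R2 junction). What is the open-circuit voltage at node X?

V_th ≈ 16.6 V

Open-circuit (no load on X): V_th = V_s · R2/(R1 + R2) = 44.6 × 4.27/(7.180 + 4.27) = 16.63 V.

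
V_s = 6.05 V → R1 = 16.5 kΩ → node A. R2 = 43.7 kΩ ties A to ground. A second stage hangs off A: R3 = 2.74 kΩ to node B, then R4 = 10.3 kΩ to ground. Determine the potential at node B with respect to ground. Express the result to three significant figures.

V_B ≈ 1.81 V

The second stage (R3 + R4 = 13.04 kΩ) loads node A in parallel with R2.
Effective lower resistance at A: R2 ‖ 13.04 = 10.04 kΩ.
First divider: V_A = V_s · 10.04/(16.5 + 10.04) = 2.289 V.
Then the unloaded second divider: V_B = V_A × R4/(R3+R4) = 2.289 × 0.7899 = 1.808 V.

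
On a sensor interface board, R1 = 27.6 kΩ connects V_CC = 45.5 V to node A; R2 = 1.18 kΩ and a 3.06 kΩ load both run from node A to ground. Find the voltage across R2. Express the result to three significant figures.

R2 ‖ R_L = (1.18 × 3.06)/(1.18 + 3.06) = 0.8516 kΩ.
Now apply the divider: V_out = 45.5 × 0.02993 = 1.362 V.

V_out ≈ 1.36 V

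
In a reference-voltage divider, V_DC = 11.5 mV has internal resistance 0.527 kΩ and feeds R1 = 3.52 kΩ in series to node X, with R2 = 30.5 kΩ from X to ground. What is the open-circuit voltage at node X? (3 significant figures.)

V_th ≈ 10.2 mV

R1' = 0.527 + 3.52 = 4.047 kΩ (source resistance + R1).
Open-circuit (no load on X): V_th = V_DC · R2/(R1' + R2) = 11.5 × 30.5/(4.047 + 30.5) = 10.15 mV.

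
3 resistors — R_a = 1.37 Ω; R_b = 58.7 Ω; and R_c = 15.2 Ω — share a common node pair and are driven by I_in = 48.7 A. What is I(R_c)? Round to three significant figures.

I ≈ 3.94 A

Conductances: ΣG = 1/1.37 + 1/58.7 + 1/15.2 = 0.8128 (1/Ω).
By the current-divider rule, I = I_in · G_k/ΣG = 48.7 × 0.08095 = 3.942 A.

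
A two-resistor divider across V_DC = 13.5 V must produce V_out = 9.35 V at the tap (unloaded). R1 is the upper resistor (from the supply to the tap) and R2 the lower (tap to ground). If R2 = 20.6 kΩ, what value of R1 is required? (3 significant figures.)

Required fraction k = V_out/V_DC = 0.6926.
Rearranging, R1 = R2·(1−k)/k = 20.6 × 0.4439 = 9.143 kΩ.

R1 ≈ 9.14 kΩ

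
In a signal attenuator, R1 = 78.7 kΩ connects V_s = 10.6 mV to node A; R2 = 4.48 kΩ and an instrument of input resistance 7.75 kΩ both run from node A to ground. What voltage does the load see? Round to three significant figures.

R2 ‖ R_L = (4.48 × 7.75)/(4.48 + 7.75) = 2.839 kΩ.
Voltage divider with the loaded lower leg: V_out = 10.6 × 2.839/(78.7 + 2.839) = 10.6 × 0.03482 = 0.3691 mV.

V_out ≈ 0.369 mV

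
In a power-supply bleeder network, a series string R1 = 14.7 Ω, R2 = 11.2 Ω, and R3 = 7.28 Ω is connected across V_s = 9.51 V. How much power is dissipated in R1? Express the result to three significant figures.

P ≈ 1.21 W

Series current I = V_s/ΣR = 9.51/33.18 = 0.2866 A.
P(R1) = I²·R1 = (0.2866)² × 14.7 = 1.208 W.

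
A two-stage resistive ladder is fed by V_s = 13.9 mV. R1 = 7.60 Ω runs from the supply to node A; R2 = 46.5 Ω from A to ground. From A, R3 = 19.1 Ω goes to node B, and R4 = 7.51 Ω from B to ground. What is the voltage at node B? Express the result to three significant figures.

The second stage (R3 + R4 = 26.61 Ω) loads node A in parallel with R2.
Effective lower resistance at A: R2 ‖ 26.61 = 16.92 Ω.
V_A = 13.9 × 16.92/(7.60 + 16.92) = 9.593 mV.
Then the unloaded second divider: V_B = V_A × R4/(R3+R4) = 9.593 × 0.2822 = 2.707 mV.

V_B ≈ 2.71 mV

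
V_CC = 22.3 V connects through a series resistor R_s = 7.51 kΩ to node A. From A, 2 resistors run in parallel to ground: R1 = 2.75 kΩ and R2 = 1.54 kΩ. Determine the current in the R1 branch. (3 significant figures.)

Equivalent of the parallel group: R_p = 0.9872 kΩ.
V_A = 22.3 × 0.9872/8.497 = 2.591 V.
Branch current I = V_A/R1 = 2.591/2.75 = 0.9421 mA.

I ≈ 0.942 mA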